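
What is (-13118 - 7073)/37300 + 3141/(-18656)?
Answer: -123460649/173967200 ≈ -0.70968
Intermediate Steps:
(-13118 - 7073)/37300 + 3141/(-18656) = -20191*1/37300 + 3141*(-1/18656) = -20191/37300 - 3141/18656 = -123460649/173967200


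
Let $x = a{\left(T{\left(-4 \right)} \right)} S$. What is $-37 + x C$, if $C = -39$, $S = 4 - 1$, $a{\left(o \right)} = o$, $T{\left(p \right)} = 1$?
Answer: $-154$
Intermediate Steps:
$S = 3$
$x = 3$ ($x = 1 \cdot 3 = 3$)
$-37 + x C = -37 + 3 \left(-39\right) = -37 - 117 = -154$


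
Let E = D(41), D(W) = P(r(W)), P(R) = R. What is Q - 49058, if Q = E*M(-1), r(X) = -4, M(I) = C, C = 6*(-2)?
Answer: -49010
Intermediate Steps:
C = -12
M(I) = -12
D(W) = -4
E = -4
Q = 48 (Q = -4*(-12) = 48)
Q - 49058 = 48 - 49058 = -49010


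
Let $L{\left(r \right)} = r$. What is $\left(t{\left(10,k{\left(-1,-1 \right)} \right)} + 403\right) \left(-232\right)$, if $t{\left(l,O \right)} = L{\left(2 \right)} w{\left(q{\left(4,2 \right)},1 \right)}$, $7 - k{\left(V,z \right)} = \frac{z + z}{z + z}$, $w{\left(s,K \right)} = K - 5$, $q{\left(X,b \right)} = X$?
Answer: $-91640$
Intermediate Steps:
$w{\left(s,K \right)} = -5 + K$
$k{\left(V,z \right)} = 6$ ($k{\left(V,z \right)} = 7 - \frac{z + z}{z + z} = 7 - \frac{2 z}{2 z} = 7 - 2 z \frac{1}{2 z} = 7 - 1 = 6$)
$t{\left(l,O \right)} = -8$ ($t{\left(l,O \right)} = 2 \left(-5 + 1\right) = 2 \left(-4\right) = -8$)
$\left(t{\left(10,k{\left(-1,-1 \right)} \right)} + 403\right) \left(-232\right) = \left(-8 + 403\right) \left(-232\right) = 395 \left(-232\right) = -91640$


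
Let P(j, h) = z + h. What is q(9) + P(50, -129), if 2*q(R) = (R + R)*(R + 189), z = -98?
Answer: 1555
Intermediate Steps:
P(j, h) = -98 + h
q(R) = R*(189 + R) (q(R) = ((R + R)*(R + 189))/2 = ((2*R)*(189 + R))/2 = (2*R*(189 + R))/2 = R*(189 + R))
q(9) + P(50, -129) = 9*(189 + 9) + (-98 - 129) = 9*198 - 227 = 1782 - 227 = 1555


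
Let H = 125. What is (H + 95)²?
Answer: 48400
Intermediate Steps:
(H + 95)² = (125 + 95)² = 220² = 48400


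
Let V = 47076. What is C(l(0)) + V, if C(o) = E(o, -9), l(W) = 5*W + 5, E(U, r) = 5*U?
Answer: 47101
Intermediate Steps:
l(W) = 5 + 5*W
C(o) = 5*o
C(l(0)) + V = 5*(5 + 5*0) + 47076 = 5*(5 + 0) + 47076 = 5*5 + 47076 = 25 + 47076 = 47101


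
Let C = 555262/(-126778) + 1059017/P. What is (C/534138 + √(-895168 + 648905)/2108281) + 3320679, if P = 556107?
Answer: 31262423234759491476221/9414467111937987 + I*√246263/2108281 ≈ 3.3207e+6 + 0.00023538*I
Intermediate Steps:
C = -87262513904/35251066623 (C = 555262/(-126778) + 1059017/556107 = 555262*(-1/126778) + 1059017*(1/556107) = -277631/63389 + 1059017/556107 = -87262513904/35251066623 ≈ -2.4755)
(C/534138 + √(-895168 + 648905)/2108281) + 3320679 = (-87262513904/35251066623/534138 + √(-895168 + 648905)/2108281) + 3320679 = (-87262513904/35251066623*1/534138 + √(-246263)*(1/2108281)) + 3320679 = (-43631256952/9414467111937987 + (I*√246263)*(1/2108281)) + 3320679 = (-43631256952/9414467111937987 + I*√246263/2108281) + 3320679 = 31262423234759491476221/9414467111937987 + I*√246263/2108281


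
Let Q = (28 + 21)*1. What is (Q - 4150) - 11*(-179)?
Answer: -2132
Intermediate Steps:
Q = 49 (Q = 49*1 = 49)
(Q - 4150) - 11*(-179) = (49 - 4150) - 11*(-179) = -4101 + 1969 = -2132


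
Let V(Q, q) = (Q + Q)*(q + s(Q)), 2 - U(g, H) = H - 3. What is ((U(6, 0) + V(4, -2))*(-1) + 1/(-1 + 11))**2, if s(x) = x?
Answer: 43681/100 ≈ 436.81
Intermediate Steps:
U(g, H) = 5 - H (U(g, H) = 2 - (H - 3) = 2 - (-3 + H) = 2 + (3 - H) = 5 - H)
V(Q, q) = 2*Q*(Q + q) (V(Q, q) = (Q + Q)*(q + Q) = (2*Q)*(Q + q) = 2*Q*(Q + q))
((U(6, 0) + V(4, -2))*(-1) + 1/(-1 + 11))**2 = (((5 - 1*0) + 2*4*(4 - 2))*(-1) + 1/(-1 + 11))**2 = (((5 + 0) + 2*4*2)*(-1) + 1/10)**2 = ((5 + 16)*(-1) + 1/10)**2 = (21*(-1) + 1/10)**2 = (-21 + 1/10)**2 = (-209/10)**2 = 43681/100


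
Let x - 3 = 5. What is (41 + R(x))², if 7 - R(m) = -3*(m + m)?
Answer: 9216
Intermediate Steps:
x = 8 (x = 3 + 5 = 8)
R(m) = 7 + 6*m (R(m) = 7 - (-3)*(m + m) = 7 - (-3)*2*m = 7 - (-6)*m = 7 + 6*m)
(41 + R(x))² = (41 + (7 + 6*8))² = (41 + (7 + 48))² = (41 + 55)² = 96² = 9216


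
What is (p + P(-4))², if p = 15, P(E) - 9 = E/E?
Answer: 625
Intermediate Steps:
P(E) = 10 (P(E) = 9 + E/E = 9 + 1 = 10)
(p + P(-4))² = (15 + 10)² = 25² = 625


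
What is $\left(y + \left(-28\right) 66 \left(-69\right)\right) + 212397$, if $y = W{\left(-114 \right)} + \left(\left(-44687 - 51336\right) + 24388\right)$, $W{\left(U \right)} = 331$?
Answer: $268605$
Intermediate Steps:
$y = -71304$ ($y = 331 + \left(\left(-44687 - 51336\right) + 24388\right) = 331 + \left(-96023 + 24388\right) = 331 - 71635 = -71304$)
$\left(y + \left(-28\right) 66 \left(-69\right)\right) + 212397 = \left(-71304 + \left(-28\right) 66 \left(-69\right)\right) + 212397 = \left(-71304 - -127512\right) + 212397 = \left(-71304 + 127512\right) + 212397 = 56208 + 212397 = 268605$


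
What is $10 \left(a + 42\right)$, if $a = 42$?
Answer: $840$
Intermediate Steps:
$10 \left(a + 42\right) = 10 \left(42 + 42\right) = 10 \cdot 84 = 840$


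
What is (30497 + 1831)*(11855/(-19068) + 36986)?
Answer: 1899908997942/1589 ≈ 1.1957e+9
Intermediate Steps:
(30497 + 1831)*(11855/(-19068) + 36986) = 32328*(11855*(-1/19068) + 36986) = 32328*(-11855/19068 + 36986) = 32328*(705237193/19068) = 1899908997942/1589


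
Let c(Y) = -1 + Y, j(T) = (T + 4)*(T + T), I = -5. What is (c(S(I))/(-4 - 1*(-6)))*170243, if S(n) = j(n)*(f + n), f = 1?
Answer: -6979963/2 ≈ -3.4900e+6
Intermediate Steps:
j(T) = 2*T*(4 + T) (j(T) = (4 + T)*(2*T) = 2*T*(4 + T))
S(n) = 2*n*(1 + n)*(4 + n) (S(n) = (2*n*(4 + n))*(1 + n) = 2*n*(1 + n)*(4 + n))
(c(S(I))/(-4 - 1*(-6)))*170243 = ((-1 + 2*(-5)*(1 - 5)*(4 - 5))/(-4 - 1*(-6)))*170243 = ((-1 + 2*(-5)*(-4)*(-1))/(-4 + 6))*170243 = ((-1 - 40)/2)*170243 = -41*½*170243 = -41/2*170243 = -6979963/2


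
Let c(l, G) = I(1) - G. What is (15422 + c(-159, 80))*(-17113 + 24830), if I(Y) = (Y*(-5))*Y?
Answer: 118355629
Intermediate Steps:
I(Y) = -5*Y**2 (I(Y) = (-5*Y)*Y = -5*Y**2)
c(l, G) = -5 - G (c(l, G) = -5*1**2 - G = -5*1 - G = -5 - G)
(15422 + c(-159, 80))*(-17113 + 24830) = (15422 + (-5 - 1*80))*(-17113 + 24830) = (15422 + (-5 - 80))*7717 = (15422 - 85)*7717 = 15337*7717 = 118355629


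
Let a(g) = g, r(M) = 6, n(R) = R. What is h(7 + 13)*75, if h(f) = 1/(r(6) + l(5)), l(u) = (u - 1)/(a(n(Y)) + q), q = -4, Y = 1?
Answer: 225/14 ≈ 16.071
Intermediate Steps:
l(u) = ⅓ - u/3 (l(u) = (u - 1)/(1 - 4) = (-1 + u)/(-3) = (-1 + u)*(-⅓) = ⅓ - u/3)
h(f) = 3/14 (h(f) = 1/(6 + (⅓ - ⅓*5)) = 1/(6 + (⅓ - 5/3)) = 1/(6 - 4/3) = 1/(14/3) = 3/14)
h(7 + 13)*75 = (3/14)*75 = 225/14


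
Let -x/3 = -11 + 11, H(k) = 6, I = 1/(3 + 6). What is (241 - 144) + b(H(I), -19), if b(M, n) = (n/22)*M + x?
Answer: 1010/11 ≈ 91.818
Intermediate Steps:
I = ⅑ (I = 1/9 = ⅑ ≈ 0.11111)
x = 0 (x = -3*(-11 + 11) = -3*0 = 0)
b(M, n) = M*n/22 (b(M, n) = (n/22)*M + 0 = M*n/22 + 0 = M*n/22)
(241 - 144) + b(H(I), -19) = (241 - 144) + (1/22)*6*(-19) = 97 - 57/11 = 1010/11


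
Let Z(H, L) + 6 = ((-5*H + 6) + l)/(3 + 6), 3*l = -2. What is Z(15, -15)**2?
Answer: 137641/729 ≈ 188.81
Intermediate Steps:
l = -2/3 (l = (1/3)*(-2) = -2/3 ≈ -0.66667)
Z(H, L) = -146/27 - 5*H/9 (Z(H, L) = -6 + ((-5*H + 6) - 2/3)/(3 + 6) = -6 + ((6 - 5*H) - 2/3)/9 = -6 + (16/3 - 5*H)*(1/9) = -6 + (16/27 - 5*H/9) = -146/27 - 5*H/9)
Z(15, -15)**2 = (-146/27 - 5/9*15)**2 = (-146/27 - 25/3)**2 = (-371/27)**2 = 137641/729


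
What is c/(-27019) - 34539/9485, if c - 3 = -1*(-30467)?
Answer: -1222217191/256275215 ≈ -4.7692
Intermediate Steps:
c = 30470 (c = 3 - 1*(-30467) = 3 + 30467 = 30470)
c/(-27019) - 34539/9485 = 30470/(-27019) - 34539/9485 = 30470*(-1/27019) - 34539*1/9485 = -30470/27019 - 34539/9485 = -1222217191/256275215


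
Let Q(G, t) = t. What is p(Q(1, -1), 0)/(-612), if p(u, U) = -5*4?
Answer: 5/153 ≈ 0.032680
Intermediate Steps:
p(u, U) = -20
p(Q(1, -1), 0)/(-612) = -20/(-612) = -20*(-1/612) = 5/153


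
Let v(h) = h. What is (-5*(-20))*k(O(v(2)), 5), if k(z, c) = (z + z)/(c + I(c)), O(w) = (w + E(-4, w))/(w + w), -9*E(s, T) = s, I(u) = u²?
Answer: 110/27 ≈ 4.0741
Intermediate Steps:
E(s, T) = -s/9
O(w) = (4/9 + w)/(2*w) (O(w) = (w - ⅑*(-4))/(w + w) = (w + 4/9)/((2*w)) = (4/9 + w)*(1/(2*w)) = (4/9 + w)/(2*w))
k(z, c) = 2*z/(c + c²) (k(z, c) = (z + z)/(c + c²) = (2*z)/(c + c²) = 2*z/(c + c²))
(-5*(-20))*k(O(v(2)), 5) = (-5*(-20))*(2*((1/18)*(4 + 9*2)/2)/(5*(1 + 5))) = 100*(2*((1/18)*(½)*(4 + 18))*(⅕)/6) = 100*(2*((1/18)*(½)*22)*(⅕)*(⅙)) = 100*(2*(11/18)*(⅕)*(⅙)) = 100*(11/270) = 110/27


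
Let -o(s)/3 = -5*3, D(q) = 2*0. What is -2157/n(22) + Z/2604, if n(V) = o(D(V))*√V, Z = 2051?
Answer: 293/372 - 719*√22/330 ≈ -9.4318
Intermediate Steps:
D(q) = 0
o(s) = 45 (o(s) = -(-15)*3 = -3*(-15) = 45)
n(V) = 45*√V
-2157/n(22) + Z/2604 = -2157*√22/990 + 2051/2604 = -719*√22/330 + 2051*(1/2604) = -719*√22/330 + 293/372 = 293/372 - 719*√22/330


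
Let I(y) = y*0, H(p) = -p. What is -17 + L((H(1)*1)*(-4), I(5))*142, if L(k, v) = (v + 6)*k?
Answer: 3391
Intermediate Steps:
I(y) = 0
L(k, v) = k*(6 + v) (L(k, v) = (6 + v)*k = k*(6 + v))
-17 + L((H(1)*1)*(-4), I(5))*142 = -17 + (((-1*1*1)*(-4))*(6 + 0))*142 = -17 + ((-1*1*(-4))*6)*142 = -17 + (-1*(-4)*6)*142 = -17 + (4*6)*142 = -17 + 24*142 = -17 + 3408 = 3391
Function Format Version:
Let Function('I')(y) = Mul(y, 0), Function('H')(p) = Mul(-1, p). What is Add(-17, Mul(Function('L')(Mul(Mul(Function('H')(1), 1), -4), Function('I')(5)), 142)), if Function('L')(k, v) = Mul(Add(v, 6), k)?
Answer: 3391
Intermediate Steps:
Function('I')(y) = 0
Function('L')(k, v) = Mul(k, Add(6, v)) (Function('L')(k, v) = Mul(Add(6, v), k) = Mul(k, Add(6, v)))
Add(-17, Mul(Function('L')(Mul(Mul(Function('H')(1), 1), -4), Function('I')(5)), 142)) = Add(-17, Mul(Mul(Mul(Mul(Mul(-1, 1), 1), -4), Add(6, 0)), 142)) = Add(-17, Mul(Mul(Mul(Mul(-1, 1), -4), 6), 142)) = Add(-17, Mul(Mul(Mul(-1, -4), 6), 142)) = Add(-17, Mul(Mul(4, 6), 142)) = Add(-17, Mul(24, 142)) = Add(-17, 3408) = 3391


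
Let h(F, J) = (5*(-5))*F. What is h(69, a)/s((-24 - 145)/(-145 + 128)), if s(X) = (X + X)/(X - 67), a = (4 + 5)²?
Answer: 836625/169 ≈ 4950.4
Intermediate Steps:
a = 81 (a = 9² = 81)
s(X) = 2*X/(-67 + X) (s(X) = (2*X)/(-67 + X) = 2*X/(-67 + X))
h(F, J) = -25*F
h(69, a)/s((-24 - 145)/(-145 + 128)) = (-25*69)/((2*((-24 - 145)/(-145 + 128))/(-67 + (-24 - 145)/(-145 + 128)))) = -1725/(2*(-169/(-17))/(-67 - 169/(-17))) = -1725/(2*(-169*(-1/17))/(-67 - 169*(-1/17))) = -1725/(2*(169/17)/(-67 + 169/17)) = -1725/(2*(169/17)/(-970/17)) = -1725/(2*(169/17)*(-17/970)) = -1725/(-169/485) = -1725*(-485/169) = 836625/169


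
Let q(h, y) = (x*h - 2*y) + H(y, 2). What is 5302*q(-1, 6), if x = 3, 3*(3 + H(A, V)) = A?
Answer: -84832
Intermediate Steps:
H(A, V) = -3 + A/3
q(h, y) = -3 + 3*h - 5*y/3 (q(h, y) = (3*h - 2*y) + (-3 + y/3) = (-2*y + 3*h) + (-3 + y/3) = -3 + 3*h - 5*y/3)
5302*q(-1, 6) = 5302*(-3 + 3*(-1) - 5/3*6) = 5302*(-3 - 3 - 10) = 5302*(-16) = -84832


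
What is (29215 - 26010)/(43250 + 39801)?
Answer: 3205/83051 ≈ 0.038591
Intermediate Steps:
(29215 - 26010)/(43250 + 39801) = 3205/83051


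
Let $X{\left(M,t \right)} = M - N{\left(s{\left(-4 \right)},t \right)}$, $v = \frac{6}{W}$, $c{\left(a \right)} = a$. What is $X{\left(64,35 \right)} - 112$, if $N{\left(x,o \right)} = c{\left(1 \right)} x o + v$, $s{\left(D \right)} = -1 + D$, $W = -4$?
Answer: $\frac{257}{2} \approx 128.5$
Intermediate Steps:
$v = - \frac{3}{2}$ ($v = \frac{6}{-4} = 6 \left(- \frac{1}{4}\right) = - \frac{3}{2} \approx -1.5$)
$N{\left(x,o \right)} = - \frac{3}{2} + o x$ ($N{\left(x,o \right)} = 1 x o - \frac{3}{2} = x o - \frac{3}{2} = o x - \frac{3}{2} = - \frac{3}{2} + o x$)
$X{\left(M,t \right)} = \frac{3}{2} + M + 5 t$ ($X{\left(M,t \right)} = M - \left(- \frac{3}{2} + t \left(-1 - 4\right)\right) = M - \left(- \frac{3}{2} + t \left(-5\right)\right) = M - \left(- \frac{3}{2} - 5 t\right) = M + \left(\frac{3}{2} + 5 t\right) = \frac{3}{2} + M + 5 t$)
$X{\left(64,35 \right)} - 112 = \left(\frac{3}{2} + 64 + 5 \cdot 35\right) - 112 = \left(\frac{3}{2} + 64 + 175\right) - 112 = \frac{481}{2} - 112 = \frac{257}{2}$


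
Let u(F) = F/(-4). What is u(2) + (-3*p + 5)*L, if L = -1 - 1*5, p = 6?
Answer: 155/2 ≈ 77.500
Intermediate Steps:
u(F) = -F/4 (u(F) = F*(-¼) = -F/4)
L = -6 (L = -1 - 5 = -6)
u(2) + (-3*p + 5)*L = -¼*2 + (-3*6 + 5)*(-6) = -½ + (-18 + 5)*(-6) = -½ - 13*(-6) = -½ + 78 = 155/2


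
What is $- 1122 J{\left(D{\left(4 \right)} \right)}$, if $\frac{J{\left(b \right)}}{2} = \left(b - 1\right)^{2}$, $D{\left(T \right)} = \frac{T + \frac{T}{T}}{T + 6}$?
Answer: $-561$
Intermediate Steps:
$D{\left(T \right)} = \frac{1 + T}{6 + T}$ ($D{\left(T \right)} = \frac{T + 1}{6 + T} = \frac{1 + T}{6 + T}$)
$J{\left(b \right)} = 2 \left(-1 + b\right)^{2}$ ($J{\left(b \right)} = 2 \left(b - 1\right)^{2} = 2 \left(-1 + b\right)^{2}$)
$- 1122 J{\left(D{\left(4 \right)} \right)} = - 1122 \cdot 2 \left(-1 + \frac{1 + 4}{6 + 4}\right)^{2} = - 1122 \cdot 2 \left(-1 + \frac{1}{10} \cdot 5\right)^{2} = - 1122 \cdot 2 \left(-1 + \frac{1}{2}\right)^{2} = - 1122 \cdot 2 \left(- \frac{1}{2}\right)^{2} = - 1122 \cdot 2 \cdot \frac{1}{4} = \left(-1122\right) \frac{1}{2} = -561$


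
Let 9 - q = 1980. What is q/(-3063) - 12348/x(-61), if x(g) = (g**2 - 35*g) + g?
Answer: -8799993/5916695 ≈ -1.4873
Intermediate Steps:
q = -1971 (q = 9 - 1*1980 = 9 - 1980 = -1971)
x(g) = g**2 - 34*g
q/(-3063) - 12348/x(-61) = -1971/(-3063) - 12348*(-1/(61*(-34 - 61))) = -1971*(-1/3063) - 12348/((-61*(-95))) = 657/1021 - 12348/5795 = -8799993/5916695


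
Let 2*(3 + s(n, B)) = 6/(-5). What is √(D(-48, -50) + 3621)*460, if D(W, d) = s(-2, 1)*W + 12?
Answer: 92*√95145 ≈ 28378.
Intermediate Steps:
s(n, B) = -18/5 (s(n, B) = -3 + (6/(-5))/2 = -3 + (6*(-⅕))/2 = -3 + (½)*(-6/5) = -3 - ⅗ = -18/5)
D(W, d) = 12 - 18*W/5 (D(W, d) = -18*W/5 + 12 = 12 - 18*W/5)
√(D(-48, -50) + 3621)*460 = √((12 - 18/5*(-48)) + 3621)*460 = √((12 + 864/5) + 3621)*460 = √(924/5 + 3621)*460 = √(19029/5)*460 = (√95145/5)*460 = 92*√95145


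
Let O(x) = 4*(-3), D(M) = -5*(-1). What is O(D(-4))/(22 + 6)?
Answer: -3/7 ≈ -0.42857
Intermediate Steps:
D(M) = 5
O(x) = -12
O(D(-4))/(22 + 6) = -12/(22 + 6) = -12/28 = (1/28)*(-12) = -3/7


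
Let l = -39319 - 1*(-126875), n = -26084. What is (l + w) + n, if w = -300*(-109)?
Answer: 94172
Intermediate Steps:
w = 32700
l = 87556 (l = -39319 + 126875 = 87556)
(l + w) + n = (87556 + 32700) - 26084 = 120256 - 26084 = 94172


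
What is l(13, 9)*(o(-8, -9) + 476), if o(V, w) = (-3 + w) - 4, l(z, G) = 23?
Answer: 10580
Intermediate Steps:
o(V, w) = -7 + w
l(13, 9)*(o(-8, -9) + 476) = 23*((-7 - 9) + 476) = 23*(-16 + 476) = 23*460 = 10580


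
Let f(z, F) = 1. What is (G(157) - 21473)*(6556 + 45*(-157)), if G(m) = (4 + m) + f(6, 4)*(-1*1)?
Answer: 10848317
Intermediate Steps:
G(m) = 3 + m (G(m) = (4 + m) + 1*(-1*1) = (4 + m) + 1*(-1) = (4 + m) - 1 = 3 + m)
(G(157) - 21473)*(6556 + 45*(-157)) = ((3 + 157) - 21473)*(6556 + 45*(-157)) = (160 - 21473)*(6556 - 7065) = -21313*(-509) = 10848317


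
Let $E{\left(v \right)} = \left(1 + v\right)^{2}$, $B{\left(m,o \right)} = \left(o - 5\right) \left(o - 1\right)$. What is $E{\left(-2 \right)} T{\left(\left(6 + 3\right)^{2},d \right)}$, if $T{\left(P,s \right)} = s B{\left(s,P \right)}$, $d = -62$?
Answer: $-376960$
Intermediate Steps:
$B{\left(m,o \right)} = \left(-1 + o\right) \left(-5 + o\right)$ ($B{\left(m,o \right)} = \left(-5 + o\right) \left(-1 + o\right) = \left(-1 + o\right) \left(-5 + o\right)$)
$T{\left(P,s \right)} = s \left(5 + P^{2} - 6 P\right)$
$E{\left(-2 \right)} T{\left(\left(6 + 3\right)^{2},d \right)} = \left(1 - 2\right)^{2} \left(- 62 \left(5 + \left(\left(6 + 3\right)^{2}\right)^{2} - 6 \left(6 + 3\right)^{2}\right)\right) = \left(-1\right)^{2} \left(- 62 \left(5 + \left(9^{2}\right)^{2} - 6 \cdot 9^{2}\right)\right) = 1 \left(- 62 \left(5 + 81^{2} - 486\right)\right) = 1 \left(- 62 \left(5 + 6561 - 486\right)\right) = 1 \left(\left(-62\right) 6080\right) = 1 \left(-376960\right) = -376960$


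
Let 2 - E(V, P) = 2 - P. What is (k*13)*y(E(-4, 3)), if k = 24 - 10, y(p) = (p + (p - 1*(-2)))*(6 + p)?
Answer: 13104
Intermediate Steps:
E(V, P) = P (E(V, P) = 2 - (2 - P) = 2 + (-2 + P) = P)
y(p) = (2 + 2*p)*(6 + p) (y(p) = (p + (p + 2))*(6 + p) = (p + (2 + p))*(6 + p) = (2 + 2*p)*(6 + p))
k = 14
(k*13)*y(E(-4, 3)) = (14*13)*(12 + 2*3**2 + 14*3) = 182*(12 + 2*9 + 42) = 182*(12 + 18 + 42) = 182*72 = 13104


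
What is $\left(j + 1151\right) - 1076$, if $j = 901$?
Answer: $976$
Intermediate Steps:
$\left(j + 1151\right) - 1076 = \left(901 + 1151\right) - 1076 = 2052 - 1076 = 976$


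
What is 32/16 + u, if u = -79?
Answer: -77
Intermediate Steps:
32/16 + u = 32/16 - 79 = 32*(1/16) - 79 = 2 - 79 = -77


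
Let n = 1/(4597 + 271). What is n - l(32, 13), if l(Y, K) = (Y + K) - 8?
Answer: -180115/4868 ≈ -37.000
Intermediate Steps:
l(Y, K) = -8 + K + Y (l(Y, K) = (K + Y) - 8 = -8 + K + Y)
n = 1/4868 ≈ 0.00020542
n - l(32, 13) = 1/4868 - (-8 + 13 + 32) = 1/4868 - 1*37 = 1/4868 - 37 = -180115/4868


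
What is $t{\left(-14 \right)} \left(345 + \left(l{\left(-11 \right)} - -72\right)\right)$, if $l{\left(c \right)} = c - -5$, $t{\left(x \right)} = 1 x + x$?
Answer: $-11508$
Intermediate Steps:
$t{\left(x \right)} = 2 x$ ($t{\left(x \right)} = x + x = 2 x$)
$l{\left(c \right)} = 5 + c$ ($l{\left(c \right)} = c + 5 = 5 + c$)
$t{\left(-14 \right)} \left(345 + \left(l{\left(-11 \right)} - -72\right)\right) = 2 \left(-14\right) \left(345 + \left(\left(5 - 11\right) - -72\right)\right) = - 28 \left(345 + \left(-6 + 72\right)\right) = - 28 \left(345 + 66\right) = \left(-28\right) 411 = -11508$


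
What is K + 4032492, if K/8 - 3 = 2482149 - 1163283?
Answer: 14583444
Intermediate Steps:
K = 10550952 (K = 24 + 8*(2482149 - 1163283) = 24 + 8*1318866 = 24 + 10550928 = 10550952)
K + 4032492 = 10550952 + 4032492 = 14583444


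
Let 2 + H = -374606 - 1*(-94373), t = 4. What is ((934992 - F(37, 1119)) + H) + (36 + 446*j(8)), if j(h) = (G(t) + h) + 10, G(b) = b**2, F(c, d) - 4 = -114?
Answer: 670067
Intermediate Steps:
F(c, d) = -110 (F(c, d) = 4 - 114 = -110)
H = -280235 (H = -2 + (-374606 - 1*(-94373)) = -2 + (-374606 + 94373) = -2 - 280233 = -280235)
j(h) = 26 + h (j(h) = (4**2 + h) + 10 = (16 + h) + 10 = 26 + h)
((934992 - F(37, 1119)) + H) + (36 + 446*j(8)) = ((934992 - 1*(-110)) - 280235) + (36 + 446*(26 + 8)) = ((934992 + 110) - 280235) + (36 + 446*34) = (935102 - 280235) + (36 + 15164) = 654867 + 15200 = 670067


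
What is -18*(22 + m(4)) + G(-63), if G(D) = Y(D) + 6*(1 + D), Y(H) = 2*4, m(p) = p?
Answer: -832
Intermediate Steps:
Y(H) = 8
G(D) = 14 + 6*D (G(D) = 8 + 6*(1 + D) = 8 + (6 + 6*D) = 14 + 6*D)
-18*(22 + m(4)) + G(-63) = -18*(22 + 4) + (14 + 6*(-63)) = -18*26 + (14 - 378) = -468 - 364 = -832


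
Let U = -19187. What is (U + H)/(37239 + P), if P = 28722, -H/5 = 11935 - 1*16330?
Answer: 2788/65961 ≈ 0.042267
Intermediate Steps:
H = 21975 (H = -5*(11935 - 1*16330) = -5*(11935 - 16330) = -5*(-4395) = 21975)
(U + H)/(37239 + P) = (-19187 + 21975)/(37239 + 28722) = 2788/65961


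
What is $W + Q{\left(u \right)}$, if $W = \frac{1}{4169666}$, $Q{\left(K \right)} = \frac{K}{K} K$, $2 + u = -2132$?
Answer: $- \frac{8898067243}{4169666} \approx -2134.0$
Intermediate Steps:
$u = -2134$ ($u = -2 - 2132 = -2134$)
$Q{\left(K \right)} = K$ ($Q{\left(K \right)} = 1 K = K$)
$W = \frac{1}{4169666} \approx 2.3983 \cdot 10^{-7}$
$W + Q{\left(u \right)} = \frac{1}{4169666} - 2134 = - \frac{8898067243}{4169666}$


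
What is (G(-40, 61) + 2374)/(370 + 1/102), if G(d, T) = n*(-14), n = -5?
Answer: 5304/803 ≈ 6.6052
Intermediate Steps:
G(d, T) = 70 (G(d, T) = -5*(-14) = 70)
(G(-40, 61) + 2374)/(370 + 1/102) = (70 + 2374)/(370 + 1/102) = 2444/(370 + 1/102) = 2444/(37741/102) = 2444*(102/37741) = 5304/803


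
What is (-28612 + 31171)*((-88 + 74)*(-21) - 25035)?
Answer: -63312219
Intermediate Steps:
(-28612 + 31171)*((-88 + 74)*(-21) - 25035) = 2559*(-14*(-21) - 25035) = 2559*(294 - 25035) = 2559*(-24741) = -63312219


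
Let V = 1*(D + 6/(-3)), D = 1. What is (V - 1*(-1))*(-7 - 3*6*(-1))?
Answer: 0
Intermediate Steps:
V = -1 (V = 1*(1 + 6/(-3)) = 1*(1 + 6*(-⅓)) = 1*(1 - 2) = 1*(-1) = -1)
(V - 1*(-1))*(-7 - 3*6*(-1)) = (-1 - 1*(-1))*(-7 - 3*6*(-1)) = (-1 + 1)*(-7 - 18*(-1)) = 0*(-7 + 18) = 0*11 = 0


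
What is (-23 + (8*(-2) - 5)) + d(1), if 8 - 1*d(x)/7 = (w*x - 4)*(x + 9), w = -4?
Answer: 572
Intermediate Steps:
d(x) = 56 - 7*(-4 - 4*x)*(9 + x) (d(x) = 56 - 7*(-4*x - 4)*(x + 9) = 56 - 7*(-4 - 4*x)*(9 + x))
(-23 + (8*(-2) - 5)) + d(1) = (-23 + (8*(-2) - 5)) + (308 + 28*1² + 280*1) = (-23 + (-16 - 5)) + (308 + 28*1 + 280) = (-23 - 21) + (308 + 28 + 280) = -44 + 616 = 572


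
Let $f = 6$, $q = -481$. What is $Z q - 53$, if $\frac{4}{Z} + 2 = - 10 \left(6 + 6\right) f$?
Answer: $- \frac{18171}{361} \approx -50.335$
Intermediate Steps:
$Z = - \frac{2}{361}$ ($Z = \frac{4}{-2 - 10 \left(6 + 6\right) 6} = \frac{4}{-2 - 10 \cdot 12 \cdot 6} = \frac{4}{-2 - 720} = \frac{4}{-722} = 4 \left(- \frac{1}{722}\right) = - \frac{2}{361} \approx -0.0055402$)
$Z q - 53 = \left(- \frac{2}{361}\right) \left(-481\right) - 53 = \frac{962}{361} - 53 = - \frac{18171}{361}$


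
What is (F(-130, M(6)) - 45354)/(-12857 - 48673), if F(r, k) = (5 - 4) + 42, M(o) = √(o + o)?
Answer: 6473/8790 ≈ 0.73641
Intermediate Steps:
M(o) = √2*√o (M(o) = √(2*o) = √2*√o)
F(r, k) = 43 (F(r, k) = 1 + 42 = 43)
(F(-130, M(6)) - 45354)/(-12857 - 48673) = (43 - 45354)/(-12857 - 48673) = -45311/(-61530) = -45311*(-1/61530) = 6473/8790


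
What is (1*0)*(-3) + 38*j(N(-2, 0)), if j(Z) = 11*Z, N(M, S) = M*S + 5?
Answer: 2090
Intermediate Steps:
N(M, S) = 5 + M*S
(1*0)*(-3) + 38*j(N(-2, 0)) = (1*0)*(-3) + 38*(11*(5 - 2*0)) = 0*(-3) + 38*(11*(5 + 0)) = 0 + 38*(11*5) = 0 + 38*55 = 0 + 2090 = 2090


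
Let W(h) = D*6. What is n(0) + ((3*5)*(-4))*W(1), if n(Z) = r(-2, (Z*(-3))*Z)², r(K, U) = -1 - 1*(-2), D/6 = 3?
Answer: -6479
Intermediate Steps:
D = 18 (D = 6*3 = 18)
r(K, U) = 1 (r(K, U) = -1 + 2 = 1)
W(h) = 108 (W(h) = 18*6 = 108)
n(Z) = 1 (n(Z) = 1² = 1)
n(0) + ((3*5)*(-4))*W(1) = 1 + ((3*5)*(-4))*108 = 1 + (15*(-4))*108 = 1 - 60*108 = 1 - 6480 = -6479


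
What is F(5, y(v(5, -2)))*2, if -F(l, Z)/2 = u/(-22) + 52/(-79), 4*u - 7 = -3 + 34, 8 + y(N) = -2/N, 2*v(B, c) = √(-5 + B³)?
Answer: 3789/869 ≈ 4.3602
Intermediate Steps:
v(B, c) = √(-5 + B³)/2
y(N) = -8 - 2/N
u = 19/2 (u = 7/4 + (-3 + 34)/4 = 7/4 + (¼)*31 = 7/4 + 31/4 = 19/2 ≈ 9.5000)
F(l, Z) = 3789/1738 (F(l, Z) = -2*((19/2)/(-22) + 52/(-79)) = -2*((19/2)*(-1/22) + 52*(-1/79)) = -2*(-19/44 - 52/79) = -2*(-3789/3476) = 3789/1738)
F(5, y(v(5, -2)))*2 = (3789/1738)*2 = 3789/869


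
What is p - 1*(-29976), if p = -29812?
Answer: 164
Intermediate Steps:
p - 1*(-29976) = -29812 - 1*(-29976) = -29812 + 29976 = 164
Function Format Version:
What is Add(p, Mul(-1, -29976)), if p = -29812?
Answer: 164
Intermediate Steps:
Add(p, Mul(-1, -29976)) = Add(-29812, Mul(-1, -29976)) = Add(-29812, 29976) = 164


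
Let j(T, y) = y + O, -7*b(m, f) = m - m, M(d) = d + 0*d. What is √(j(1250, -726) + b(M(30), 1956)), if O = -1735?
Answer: I*√2461 ≈ 49.608*I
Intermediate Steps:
M(d) = d (M(d) = d + 0 = d)
b(m, f) = 0 (b(m, f) = -(m - m)/7 = -⅐*0 = 0)
j(T, y) = -1735 + y (j(T, y) = y - 1735 = -1735 + y)
√(j(1250, -726) + b(M(30), 1956)) = √((-1735 - 726) + 0) = √(-2461 + 0) = √(-2461) = I*√2461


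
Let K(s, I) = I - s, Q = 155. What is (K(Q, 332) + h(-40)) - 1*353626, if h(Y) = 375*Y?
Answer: -368449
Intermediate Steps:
(K(Q, 332) + h(-40)) - 1*353626 = ((332 - 1*155) + 375*(-40)) - 1*353626 = ((332 - 155) - 15000) - 353626 = (177 - 15000) - 353626 = -14823 - 353626 = -368449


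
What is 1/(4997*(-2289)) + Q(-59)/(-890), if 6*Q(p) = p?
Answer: 74982723/6786625580 ≈ 0.011049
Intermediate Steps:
Q(p) = p/6
1/(4997*(-2289)) + Q(-59)/(-890) = 1/(4997*(-2289)) + ((1/6)*(-59))/(-890) = (1/4997)*(-1/2289) - 59/6*(-1/890) = -1/11438133 + 59/5340 = 74982723/6786625580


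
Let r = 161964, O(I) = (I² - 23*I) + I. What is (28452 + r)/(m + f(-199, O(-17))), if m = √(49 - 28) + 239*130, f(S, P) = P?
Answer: 1510617732/251745817 - 47604*√21/251745817 ≈ 5.9997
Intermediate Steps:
O(I) = I² - 22*I
m = 31070 + √21 (m = √21 + 31070 = 31070 + √21 ≈ 31075.)
(28452 + r)/(m + f(-199, O(-17))) = (28452 + 161964)/((31070 + √21) - 17*(-22 - 17)) = 190416/((31070 + √21) - 17*(-39)) = 190416/((31070 + √21) + 663) = 190416/(31733 + √21)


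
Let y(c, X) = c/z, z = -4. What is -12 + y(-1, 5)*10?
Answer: -19/2 ≈ -9.5000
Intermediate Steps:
y(c, X) = -c/4 (y(c, X) = c/(-4) = c*(-1/4) = -c/4)
-12 + y(-1, 5)*10 = -12 - 1/4*(-1)*10 = -12 + (1/4)*10 = -12 + 5/2 = -19/2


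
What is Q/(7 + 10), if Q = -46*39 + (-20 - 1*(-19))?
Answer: -1795/17 ≈ -105.59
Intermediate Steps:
Q = -1795 (Q = -1794 + (-20 + 19) = -1794 - 1 = -1795)
Q/(7 + 10) = -1795/(7 + 10) = -1795/17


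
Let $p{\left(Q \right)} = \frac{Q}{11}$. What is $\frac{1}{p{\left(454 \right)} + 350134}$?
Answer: $\frac{11}{3851928} \approx 2.8557 \cdot 10^{-6}$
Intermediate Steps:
$p{\left(Q \right)} = \frac{Q}{11}$ ($p{\left(Q \right)} = Q \frac{1}{11} = \frac{Q}{11}$)
$\frac{1}{p{\left(454 \right)} + 350134} = \frac{1}{\frac{1}{11} \cdot 454 + 350134} = \frac{1}{\frac{454}{11} + 350134} = \frac{1}{\frac{3851928}{11}} = \frac{11}{3851928}$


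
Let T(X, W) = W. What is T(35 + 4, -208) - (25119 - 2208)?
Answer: -23119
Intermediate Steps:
T(35 + 4, -208) - (25119 - 2208) = -208 - (25119 - 2208) = -208 - 1*22911 = -208 - 22911 = -23119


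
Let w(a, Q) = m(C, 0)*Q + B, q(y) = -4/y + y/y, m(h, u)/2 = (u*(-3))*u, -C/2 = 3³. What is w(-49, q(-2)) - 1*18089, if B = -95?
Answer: -18184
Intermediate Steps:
C = -54 (C = -2*3³ = -2*27 = -54)
m(h, u) = -6*u² (m(h, u) = 2*((u*(-3))*u) = 2*((-3*u)*u) = 2*(-3*u²) = -6*u²)
q(y) = 1 - 4/y (q(y) = -4/y + 1 = 1 - 4/y)
w(a, Q) = -95 (w(a, Q) = (-6*0²)*Q - 95 = (-6*0)*Q - 95 = 0*Q - 95 = 0 - 95 = -95)
w(-49, q(-2)) - 1*18089 = -95 - 1*18089 = -95 - 18089 = -18184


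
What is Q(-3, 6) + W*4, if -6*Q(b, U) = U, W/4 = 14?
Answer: 223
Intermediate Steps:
W = 56 (W = 4*14 = 56)
Q(b, U) = -U/6
Q(-3, 6) + W*4 = -1/6*6 + 56*4 = -1 + 224 = 223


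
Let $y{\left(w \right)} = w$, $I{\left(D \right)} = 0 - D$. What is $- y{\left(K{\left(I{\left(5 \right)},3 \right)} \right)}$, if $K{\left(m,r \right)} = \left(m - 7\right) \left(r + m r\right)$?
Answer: $-144$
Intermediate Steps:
$I{\left(D \right)} = - D$
$K{\left(m,r \right)} = \left(-7 + m\right) \left(r + m r\right)$
$- y{\left(K{\left(I{\left(5 \right)},3 \right)} \right)} = - 3 \left(-7 + \left(\left(-1\right) 5\right)^{2} - 6 \left(\left(-1\right) 5\right)\right) = - 3 \left(-7 + \left(-5\right)^{2} - -30\right) = - 3 \left(-7 + 25 + 30\right) = - 3 \cdot 48 = \left(-1\right) 144 = -144$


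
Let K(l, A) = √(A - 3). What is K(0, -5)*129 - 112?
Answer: -112 + 258*I*√2 ≈ -112.0 + 364.87*I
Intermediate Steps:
K(l, A) = √(-3 + A)
K(0, -5)*129 - 112 = √(-3 - 5)*129 - 112 = √(-8)*129 - 112 = (2*I*√2)*129 - 112 = 258*I*√2 - 112 = -112 + 258*I*√2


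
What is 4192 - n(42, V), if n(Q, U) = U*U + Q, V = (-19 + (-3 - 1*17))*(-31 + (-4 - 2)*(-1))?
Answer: -946475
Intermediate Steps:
V = 975 (V = (-19 + (-3 - 17))*(-31 - 6*(-1)) = (-19 - 20)*(-31 + 6) = -39*(-25) = 975)
n(Q, U) = Q + U**2 (n(Q, U) = U**2 + Q = Q + U**2)
4192 - n(42, V) = 4192 - (42 + 975**2) = 4192 - (42 + 950625) = 4192 - 1*950667 = 4192 - 950667 = -946475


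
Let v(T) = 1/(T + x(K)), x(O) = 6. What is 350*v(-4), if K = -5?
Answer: 175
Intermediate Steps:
v(T) = 1/(6 + T) (v(T) = 1/(T + 6) = 1/(6 + T))
350*v(-4) = 350/(6 - 4) = 350/2 = 350*(½) = 175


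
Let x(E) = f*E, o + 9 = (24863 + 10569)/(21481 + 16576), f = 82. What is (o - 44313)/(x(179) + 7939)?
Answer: -1686726922/860735169 ≈ -1.9596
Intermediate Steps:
o = -307081/38057 (o = -9 + (24863 + 10569)/(21481 + 16576) = -9 + 35432/38057 = -307081/38057 ≈ -8.0690)
x(E) = 82*E
(o - 44313)/(x(179) + 7939) = (-307081/38057 - 44313)/(82*179 + 7939) = -1686726922/(38057*(14678 + 7939)) = -1686726922/38057/22617 = -1686726922/38057*1/22617 = -1686726922/860735169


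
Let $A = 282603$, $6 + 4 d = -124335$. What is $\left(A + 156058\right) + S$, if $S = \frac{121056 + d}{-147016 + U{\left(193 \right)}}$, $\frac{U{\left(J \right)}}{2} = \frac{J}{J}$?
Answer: $\frac{257956873133}{588056} \approx 4.3866 \cdot 10^{5}$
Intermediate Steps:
$d = - \frac{124341}{4}$ ($d = - \frac{3}{2} + \frac{1}{4} \left(-124335\right) = - \frac{3}{2} - \frac{124335}{4} = - \frac{124341}{4} \approx -31085.0$)
$U{\left(J \right)} = 2$ ($U{\left(J \right)} = 2 \frac{J}{J} = 2 \cdot 1 = 2$)
$S = - \frac{359883}{588056}$ ($S = \frac{121056 - \frac{124341}{4}}{-147016 + 2} = \frac{359883}{4 \left(-147014\right)} = \frac{359883}{4} \left(- \frac{1}{147014}\right) = - \frac{359883}{588056} \approx -0.61199$)
$\left(A + 156058\right) + S = \left(282603 + 156058\right) - \frac{359883}{588056} = 438661 - \frac{359883}{588056} = \frac{257956873133}{588056}$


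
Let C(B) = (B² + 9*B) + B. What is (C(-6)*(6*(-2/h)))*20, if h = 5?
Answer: 1152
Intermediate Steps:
C(B) = B² + 10*B
(C(-6)*(6*(-2/h)))*20 = ((-6*(10 - 6))*(6*(-2/5)))*20 = ((-6*4)*(6*(-2*⅕)))*20 = -144*(-2)/5*20 = -24*(-12/5)*20 = (288/5)*20 = 1152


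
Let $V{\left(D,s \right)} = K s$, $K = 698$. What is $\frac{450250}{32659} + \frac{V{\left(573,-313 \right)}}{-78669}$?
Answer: $\frac{42555859616}{2569250871} \approx 16.564$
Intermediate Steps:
$V{\left(D,s \right)} = 698 s$
$\frac{450250}{32659} + \frac{V{\left(573,-313 \right)}}{-78669} = \frac{450250}{32659} + \frac{698 \left(-313\right)}{-78669} = 450250 \cdot \frac{1}{32659} - - \frac{218474}{78669} = \frac{450250}{32659} + \frac{218474}{78669} = \frac{42555859616}{2569250871}$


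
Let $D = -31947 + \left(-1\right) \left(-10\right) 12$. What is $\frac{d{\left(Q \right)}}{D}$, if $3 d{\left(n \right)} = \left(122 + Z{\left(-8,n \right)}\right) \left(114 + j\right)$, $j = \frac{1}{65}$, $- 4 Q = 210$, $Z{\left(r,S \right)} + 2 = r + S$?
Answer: $- \frac{881909}{12412530} \approx -0.07105$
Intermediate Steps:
$Z{\left(r,S \right)} = -2 + S + r$ ($Z{\left(r,S \right)} = -2 + \left(r + S\right) = -2 + \left(S + r\right) = -2 + S + r$)
$Q = - \frac{105}{2}$ ($Q = \left(- \frac{1}{4}\right) 210 = - \frac{105}{2} \approx -52.5$)
$j = \frac{1}{65} \approx 0.015385$
$d{\left(n \right)} = \frac{830032}{195} + \frac{7411 n}{195}$ ($d{\left(n \right)} = \frac{\left(122 - \left(10 - n\right)\right) \left(114 + \frac{1}{65}\right)}{3} = \frac{\left(122 + \left(-10 + n\right)\right) \frac{7411}{65}}{3} = \frac{\left(112 + n\right) \frac{7411}{65}}{3} = \frac{\frac{830032}{65} + \frac{7411 n}{65}}{3} = \frac{830032}{195} + \frac{7411 n}{195}$)
$D = -31827$ ($D = -31947 + 10 \cdot 12 = -31947 + 120 = -31827$)
$\frac{d{\left(Q \right)}}{D} = \frac{\frac{830032}{195} + \frac{7411}{195} \left(- \frac{105}{2}\right)}{-31827} = \left(\frac{830032}{195} - \frac{51877}{26}\right) \left(- \frac{1}{31827}\right) = \frac{881909}{390} \left(- \frac{1}{31827}\right) = - \frac{881909}{12412530}$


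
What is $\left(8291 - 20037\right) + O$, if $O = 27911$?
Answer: $16165$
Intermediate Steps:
$\left(8291 - 20037\right) + O = \left(8291 - 20037\right) + 27911 = -11746 + 27911 = 16165$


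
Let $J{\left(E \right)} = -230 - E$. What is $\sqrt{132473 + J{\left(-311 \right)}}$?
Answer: $\sqrt{132554} \approx 364.08$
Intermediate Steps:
$\sqrt{132473 + J{\left(-311 \right)}} = \sqrt{132473 - -81} = \sqrt{132473 + \left(-230 + 311\right)} = \sqrt{132473 + 81} = \sqrt{132554}$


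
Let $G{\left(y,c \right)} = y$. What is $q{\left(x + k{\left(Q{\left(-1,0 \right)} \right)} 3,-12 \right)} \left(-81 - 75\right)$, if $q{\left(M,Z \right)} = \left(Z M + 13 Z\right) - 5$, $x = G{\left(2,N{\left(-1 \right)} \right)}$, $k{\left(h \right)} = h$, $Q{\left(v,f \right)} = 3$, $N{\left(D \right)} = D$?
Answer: $45708$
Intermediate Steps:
$x = 2$
$q{\left(M,Z \right)} = -5 + 13 Z + M Z$ ($q{\left(M,Z \right)} = \left(M Z + 13 Z\right) - 5 = \left(13 Z + M Z\right) - 5 = -5 + 13 Z + M Z$)
$q{\left(x + k{\left(Q{\left(-1,0 \right)} \right)} 3,-12 \right)} \left(-81 - 75\right) = \left(-5 + 13 \left(-12\right) + \left(2 + 3 \cdot 3\right) \left(-12\right)\right) \left(-81 - 75\right) = \left(-5 - 156 + \left(2 + 9\right) \left(-12\right)\right) \left(-156\right) = \left(-5 - 156 + 11 \left(-12\right)\right) \left(-156\right) = \left(-5 - 156 - 132\right) \left(-156\right) = \left(-293\right) \left(-156\right) = 45708$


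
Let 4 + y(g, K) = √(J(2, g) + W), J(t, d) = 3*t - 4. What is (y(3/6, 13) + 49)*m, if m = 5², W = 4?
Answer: 1125 + 25*√6 ≈ 1186.2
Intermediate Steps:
J(t, d) = -4 + 3*t
y(g, K) = -4 + √6 (y(g, K) = -4 + √((-4 + 3*2) + 4) = -4 + √((-4 + 6) + 4) = -4 + √(2 + 4) = -4 + √6)
m = 25
(y(3/6, 13) + 49)*m = ((-4 + √6) + 49)*25 = (45 + √6)*25 = 1125 + 25*√6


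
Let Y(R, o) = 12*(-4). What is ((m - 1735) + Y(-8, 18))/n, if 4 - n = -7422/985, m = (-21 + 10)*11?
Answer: -937720/5681 ≈ -165.06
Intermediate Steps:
Y(R, o) = -48
m = -121 (m = -11*11 = -121)
n = 11362/985 (n = 4 - (-7422)/985 = 4 - 1*(-7422/985) = 4 + 7422/985 = 11362/985 ≈ 11.535)
((m - 1735) + Y(-8, 18))/n = ((-121 - 1735) - 48)/(11362/985) = (-1856 - 48)*(985/11362) = -1904*985/11362 = -937720/5681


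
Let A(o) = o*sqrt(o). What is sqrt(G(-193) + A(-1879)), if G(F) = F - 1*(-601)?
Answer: sqrt(408 - 1879*I*sqrt(1879)) ≈ 202.31 - 201.3*I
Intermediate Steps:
G(F) = 601 + F (G(F) = F + 601 = 601 + F)
A(o) = o**(3/2)
sqrt(G(-193) + A(-1879)) = sqrt((601 - 193) + (-1879)**(3/2)) = sqrt(408 - 1879*I*sqrt(1879))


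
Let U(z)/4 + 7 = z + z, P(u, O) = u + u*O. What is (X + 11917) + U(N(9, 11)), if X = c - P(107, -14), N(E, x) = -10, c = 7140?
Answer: 20340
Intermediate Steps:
P(u, O) = u + O*u
U(z) = -28 + 8*z (U(z) = -28 + 4*(z + z) = -28 + 4*(2*z) = -28 + 8*z)
X = 8531 (X = 7140 - 107*(1 - 14) = 7140 - 107*(-13) = 7140 - 1*(-1391) = 7140 + 1391 = 8531)
(X + 11917) + U(N(9, 11)) = (8531 + 11917) + (-28 + 8*(-10)) = 20448 + (-28 - 80) = 20448 - 108 = 20340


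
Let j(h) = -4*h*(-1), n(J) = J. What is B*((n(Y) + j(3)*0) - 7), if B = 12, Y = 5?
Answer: -24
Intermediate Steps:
j(h) = 4*h
B*((n(Y) + j(3)*0) - 7) = 12*((5 + (4*3)*0) - 7) = 12*((5 + 12*0) - 7) = 12*((5 + 0) - 7) = 12*(5 - 7) = 12*(-2) = -24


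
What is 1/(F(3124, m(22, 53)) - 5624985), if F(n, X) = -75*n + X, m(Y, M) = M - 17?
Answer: -1/5859249 ≈ -1.7067e-7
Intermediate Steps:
m(Y, M) = -17 + M
F(n, X) = X - 75*n
1/(F(3124, m(22, 53)) - 5624985) = 1/(((-17 + 53) - 75*3124) - 5624985) = 1/((36 - 234300) - 5624985) = 1/(-234264 - 5624985) = 1/(-5859249) = -1/5859249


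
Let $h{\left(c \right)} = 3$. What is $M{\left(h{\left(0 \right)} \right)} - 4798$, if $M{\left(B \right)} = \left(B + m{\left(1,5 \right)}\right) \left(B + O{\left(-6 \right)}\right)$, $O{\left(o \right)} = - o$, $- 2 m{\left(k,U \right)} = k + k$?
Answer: $-4780$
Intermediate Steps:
$m{\left(k,U \right)} = - k$ ($m{\left(k,U \right)} = - \frac{k + k}{2} = - \frac{2 k}{2} = - k$)
$M{\left(B \right)} = \left(-1 + B\right) \left(6 + B\right)$ ($M{\left(B \right)} = \left(B - 1\right) \left(B - -6\right) = \left(B - 1\right) \left(B + 6\right) = \left(-1 + B\right) \left(6 + B\right)$)
$M{\left(h{\left(0 \right)} \right)} - 4798 = \left(-6 + 3^{2} + 5 \cdot 3\right) - 4798 = \left(-6 + 9 + 15\right) - 4798 = 18 - 4798 = -4780$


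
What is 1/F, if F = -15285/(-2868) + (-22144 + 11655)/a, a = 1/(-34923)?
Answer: 956/350189828827 ≈ 2.7299e-9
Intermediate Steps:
a = -1/34923 ≈ -2.8634e-5
F = 350189828827/956 (F = -15285/(-2868) + (-22144 + 11655)/(-1/34923) = -15285*(-1/2868) - 10489*(-34923) = 5095/956 + 366307347 = 350189828827/956 ≈ 3.6631e+8)
1/F = 1/(350189828827/956) = 956/350189828827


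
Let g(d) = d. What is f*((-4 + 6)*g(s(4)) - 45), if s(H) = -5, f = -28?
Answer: 1540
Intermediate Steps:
f*((-4 + 6)*g(s(4)) - 45) = -28*((-4 + 6)*(-5) - 45) = -28*(2*(-5) - 45) = -28*(-10 - 45) = -28*(-55) = 1540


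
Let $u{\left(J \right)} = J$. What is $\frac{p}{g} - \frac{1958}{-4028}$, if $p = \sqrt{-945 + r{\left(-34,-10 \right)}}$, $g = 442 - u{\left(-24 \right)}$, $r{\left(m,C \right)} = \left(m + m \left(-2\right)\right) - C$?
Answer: $\frac{979}{2014} + \frac{i \sqrt{901}}{466} \approx 0.4861 + 0.064413 i$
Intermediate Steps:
$r{\left(m,C \right)} = - C - m$ ($r{\left(m,C \right)} = \left(m - 2 m\right) - C = - m - C = - C - m$)
$g = 466$ ($g = 442 - -24 = 442 + 24 = 466$)
$p = i \sqrt{901}$ ($p = \sqrt{-945 - -44} = \sqrt{-945 + \left(10 + 34\right)} = \sqrt{-945 + 44} = \sqrt{-901} = i \sqrt{901} \approx 30.017 i$)
$\frac{p}{g} - \frac{1958}{-4028} = \frac{i \sqrt{901}}{466} - \frac{1958}{-4028} = i \sqrt{901} \cdot \frac{1}{466} - - \frac{979}{2014} = \frac{i \sqrt{901}}{466} + \frac{979}{2014} = \frac{979}{2014} + \frac{i \sqrt{901}}{466}$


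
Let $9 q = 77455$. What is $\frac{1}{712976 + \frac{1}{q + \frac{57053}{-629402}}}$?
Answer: $\frac{48749818433}{34757450552751226} \approx 1.4026 \cdot 10^{-6}$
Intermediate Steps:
$q = \frac{77455}{9}$ ($q = \frac{1}{9} \cdot 77455 = \frac{77455}{9} \approx 8606.1$)
$\frac{1}{712976 + \frac{1}{q + \frac{57053}{-629402}}} = \frac{1}{712976 + \frac{1}{\frac{77455}{9} + \frac{57053}{-629402}}} = \frac{1}{712976 + \frac{1}{\frac{77455}{9} + 57053 \left(- \frac{1}{629402}\right)}} = \frac{1}{712976 + \frac{1}{\frac{77455}{9} - \frac{57053}{629402}}} = \frac{1}{712976 + \frac{1}{\frac{48749818433}{5664618}}} = \frac{1}{712976 + \frac{5664618}{48749818433}} = \frac{1}{\frac{34757450552751226}{48749818433}} = \frac{48749818433}{34757450552751226}$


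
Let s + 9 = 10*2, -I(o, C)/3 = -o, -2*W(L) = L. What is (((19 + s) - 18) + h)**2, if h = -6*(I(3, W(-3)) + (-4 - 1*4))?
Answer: 36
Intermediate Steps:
W(L) = -L/2
I(o, C) = 3*o (I(o, C) = -(-3)*o = 3*o)
s = 11 (s = -9 + 10*2 = -9 + 20 = 11)
h = -6 (h = -6*(3*3 + (-4 - 1*4)) = -6*(9 + (-4 - 4)) = -6*(9 - 8) = -6*1 = -6)
(((19 + s) - 18) + h)**2 = (((19 + 11) - 18) - 6)**2 = ((30 - 18) - 6)**2 = (12 - 6)**2 = 6**2 = 36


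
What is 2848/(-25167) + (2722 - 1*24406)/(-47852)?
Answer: 102359683/301072821 ≈ 0.33998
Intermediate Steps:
2848/(-25167) + (2722 - 1*24406)/(-47852) = 2848*(-1/25167) + (2722 - 24406)*(-1/47852) = -2848/25167 - 21684*(-1/47852) = -2848/25167 + 5421/11963 = 102359683/301072821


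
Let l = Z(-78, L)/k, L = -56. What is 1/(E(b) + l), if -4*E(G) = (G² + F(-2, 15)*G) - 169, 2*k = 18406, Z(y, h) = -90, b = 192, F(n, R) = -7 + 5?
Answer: -36812/334170493 ≈ -0.00011016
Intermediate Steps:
F(n, R) = -2
k = 9203 (k = (½)*18406 = 9203)
E(G) = 169/4 + G/2 - G²/4 (E(G) = -((G² - 2*G) - 169)/4 = -(-169 + G² - 2*G)/4 = 169/4 + G/2 - G²/4)
l = -90/9203 ≈ -0.0097794
1/(E(b) + l) = 1/((169/4 + (½)*192 - ¼*192²) - 90/9203) = 1/((169/4 + 96 - ¼*36864) - 90/9203) = 1/((169/4 + 96 - 9216) - 90/9203) = 1/(-36311/4 - 90/9203) = 1/(-334170493/36812) = -36812/334170493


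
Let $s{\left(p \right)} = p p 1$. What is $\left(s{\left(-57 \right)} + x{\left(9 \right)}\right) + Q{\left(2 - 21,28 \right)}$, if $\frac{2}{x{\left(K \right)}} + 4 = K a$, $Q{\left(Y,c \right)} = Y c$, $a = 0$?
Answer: $\frac{5433}{2} \approx 2716.5$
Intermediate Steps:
$s{\left(p \right)} = p^{2}$ ($s{\left(p \right)} = p^{2} \cdot 1 = p^{2}$)
$x{\left(K \right)} = - \frac{1}{2}$ ($x{\left(K \right)} = \frac{2}{-4 + K 0} = \frac{2}{-4 + 0} = \frac{2}{-4} = 2 \left(- \frac{1}{4}\right) = - \frac{1}{2}$)
$\left(s{\left(-57 \right)} + x{\left(9 \right)}\right) + Q{\left(2 - 21,28 \right)} = \left(\left(-57\right)^{2} - \frac{1}{2}\right) + \left(2 - 21\right) 28 = \left(3249 - \frac{1}{2}\right) + \left(2 - 21\right) 28 = \frac{6497}{2} - 532 = \frac{5433}{2}$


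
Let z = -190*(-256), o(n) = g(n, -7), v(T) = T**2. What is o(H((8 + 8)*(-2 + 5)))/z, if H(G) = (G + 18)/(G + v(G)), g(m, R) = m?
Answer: 11/19066880 ≈ 5.7692e-7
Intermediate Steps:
H(G) = (18 + G)/(G + G**2) (H(G) = (G + 18)/(G + G**2) = (18 + G)/(G + G**2))
o(n) = n
z = 48640
o(H((8 + 8)*(-2 + 5)))/z = ((18 + (8 + 8)*(-2 + 5))/((((8 + 8)*(-2 + 5)))*(1 + (8 + 8)*(-2 + 5))))/48640 = ((18 + 16*3)/(((16*3))*(1 + 16*3)))*(1/48640) = ((18 + 48)/(48*(1 + 48)))*(1/48640) = ((1/48)*66/49)*(1/48640) = ((1/48)*(1/49)*66)*(1/48640) = (11/392)*(1/48640) = 11/19066880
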